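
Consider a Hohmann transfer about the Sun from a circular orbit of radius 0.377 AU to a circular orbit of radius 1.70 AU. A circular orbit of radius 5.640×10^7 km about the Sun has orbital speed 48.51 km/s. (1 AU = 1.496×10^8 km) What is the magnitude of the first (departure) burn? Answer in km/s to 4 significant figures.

From the circular-orbit relation v² = μ/r at r = 5.640×10^7 km: μ = v²r = (48.51)² × 5.640×10^7 = 1.32722×10^11 km³/s².
In km: r₁ = 0.377 × 1.496×10^8 = 5.63992×10^7 km; r₂ = 1.70 × 1.496×10^8 = 2.5432×10^8 km.
Semi-major axis of the transfer orbit: a_t = (5.63992×10^7 + 2.5432×10^8)/2 = 1.553596×10^8 km.
On the circular orbit at r = 5.63992×10^7 km, v_c = √(μ/r) = 48.51 km/s.
Transfer-orbit speed at the same r (vis-viva, a = a_t): v_t = √[μ(2/r − 1/a_t)] = 62.07 km/s.
Δv₁ = |v_t − v_c| = |62.07 − 48.51| = 13.56 km/s.

Δv₁ = 13.56 km/s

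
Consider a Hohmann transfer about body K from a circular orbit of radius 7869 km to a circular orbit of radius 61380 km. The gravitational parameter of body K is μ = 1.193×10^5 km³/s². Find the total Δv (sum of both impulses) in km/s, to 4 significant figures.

The Hohmann ellipse has a_t = (r₁ + r₂)/2 = 34624.5 km.
Circular speed at r₁: v₁ = √(μ/r₁) = √(1.193×10^5/7869) = 3.8937 km/s.
On the transfer ellipse at r₁, v² = μ(2/r − 1/a) gives v_p = √[μ(2/r₁ − 1/a_t)] = 5.1842 km/s.
First burn Δv₁ = |v_p − v₁| = 1.2905 km/s.
Circular speed at r₂: v₂ = √(μ/r₂) = 1.39414 km/s.
Transfer-orbit speed at r₂: v_a = √[μ(2/r₂ − 1/a_t)] = 0.664622 km/s.
Second burn Δv₂ = |v₂ − v_a| = 0.72952 km/s.
Δv = Δv₁ + Δv₂ = 1.2905 + 0.72952 = 2.020 km/s.

Δv = 2.020 km/s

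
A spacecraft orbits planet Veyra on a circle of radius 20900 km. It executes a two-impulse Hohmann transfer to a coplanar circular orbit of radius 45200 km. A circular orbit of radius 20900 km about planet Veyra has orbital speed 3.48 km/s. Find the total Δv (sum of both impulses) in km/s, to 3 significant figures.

From the circular-orbit relation v² = μ/r at r = 20900 km: μ = v²r = (3.48)² × 20900 = 2.53107×10^5 km³/s².
Semi-major axis of the transfer orbit: a_t = (20900 + 45200)/2 = 33050 km.
Circular speed at r₁: v₁ = √(μ/r₁) = √(2.53107×10^5/20900) = 3.4800 km/s.
On the transfer ellipse at r₁, v² = μ(2/r − 1/a) gives v_p = √[μ(2/r₁ − 1/a_t)] = 4.0697 km/s.
First burn Δv₁ = |v_p − v₁| = 0.5897 km/s.
Circular speed at r₂: v₂ = √(μ/r₂) = 2.3664 km/s.
Transfer-orbit speed at r₂: v_a = √[μ(2/r₂ − 1/a_t)] = 1.8818 km/s.
Second burn Δv₂ = |v₂ − v_a| = 0.4846 km/s.
Total Δv = Δv₁ + Δv₂ = 1.074 km/s.

Δv = 1.07 km/s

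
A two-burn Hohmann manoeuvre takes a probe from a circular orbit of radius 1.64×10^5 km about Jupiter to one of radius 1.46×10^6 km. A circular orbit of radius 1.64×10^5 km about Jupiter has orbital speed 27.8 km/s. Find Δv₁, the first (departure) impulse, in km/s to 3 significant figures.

From the circular-orbit relation v² = μ/r at r = 1.64×10^5 km: μ = v²r = (27.8)² × 1.64×10^5 = 1.26746×10^8 km³/s².
The Hohmann ellipse has a_t = (r₁ + r₂)/2 = 8.120×10^5 km.
Circular speed at r = 1.640×10^5 km: v_c = √(μ/r) = 27.800 km/s.
Vis-viva on the transfer ellipse at r = 1.640×10^5 km gives v_t = √[μ(2/r − 1/a_t)] = 37.277 km/s.
Δv₁ = |v_t − v_c| = |37.277 − 27.800| = 9.477 km/s.

Δv₁ = 9.48 km/s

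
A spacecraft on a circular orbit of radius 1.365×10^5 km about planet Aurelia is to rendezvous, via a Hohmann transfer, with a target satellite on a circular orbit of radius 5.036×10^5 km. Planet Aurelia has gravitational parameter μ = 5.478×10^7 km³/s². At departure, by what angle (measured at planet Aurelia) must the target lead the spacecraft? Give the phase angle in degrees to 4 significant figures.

The Hohmann ellipse has a_t = (r₁ + r₂)/2 = 3.2005×10^5 km.
The half-period of the transfer ellipse is t = π√(a_t³/μ) = 76854 s.
The target's mean motion on its circular orbit is ω₂ = √(μ/r₂³) = 2.0710×10^-5 rad/s.
Angle swept by the target during transfer: ω₂·t = 1.59165 rad = 91.19°.
The spacecraft traverses 180° on the transfer ellipse, so the target must lead by 180° − 91.19° = 88.81°.

φ = 88.81°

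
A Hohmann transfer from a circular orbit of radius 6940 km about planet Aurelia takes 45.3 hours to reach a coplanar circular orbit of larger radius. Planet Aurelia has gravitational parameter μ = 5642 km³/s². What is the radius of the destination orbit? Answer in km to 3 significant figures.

Transfer time t = 45.3 hours = 1.6308×10^5 s, and t = π√(a_t³/μ).
So a_t = (μ t²/π²)^(1/3) = (5642 × (1.6308×10^5)² / π²)^(1/3) = 24773 km.
Since a_t = (r₁ + r₂)/2, r₂ = 2a_t − r₁ = 2×24773 − 6940 = 42606 km.

r₂ = 42600 km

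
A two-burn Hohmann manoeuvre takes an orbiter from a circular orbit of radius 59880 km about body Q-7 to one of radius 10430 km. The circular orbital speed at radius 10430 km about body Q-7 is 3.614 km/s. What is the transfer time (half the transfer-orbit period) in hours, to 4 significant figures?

From the circular-orbit relation v² = μ/r at r = 10430 km: μ = v²r = (3.614)² × 10430 = 1.36226×10^5 km³/s².
Semi-major axis of the transfer orbit: a_t = (59880 + 10430)/2 = 35155 km.
By Kepler's third law the transfer-orbit period is T = 2π√(a_t³/μ), so t = T/2 = 56100 s.
Converting: 56100 s ÷ 3600 s/hour = 15.58 hours.

t = 15.58 hours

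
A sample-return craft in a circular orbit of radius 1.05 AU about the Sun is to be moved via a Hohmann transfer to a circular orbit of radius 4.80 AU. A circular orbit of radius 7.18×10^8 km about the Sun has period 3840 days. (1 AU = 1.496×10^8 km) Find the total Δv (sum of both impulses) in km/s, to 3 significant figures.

Δv = 13.6 km/s

From Kepler's third law T² = 4π²r³/μ at r = 7.18×10^8 km, T = 3840 days = 3840 × 86400 s = 3.31776×10^8 s: μ = 4π²r³/T² = 1.32753×10^11 km³/s².
In km: r₁ = 1.05 × 1.496×10^8 = 1.5708×10^8 km; r₂ = 4.80 × 1.496×10^8 = 7.1808×10^8 km.
Transfer-ellipse semi-major axis a_t = (r₁ + r₂)/2 = (1.5708×10^8 + 7.1808×10^8)/2 = 4.3758×10^8 km.
Circular speed at r₁: v₁ = √(μ/r₁) = √(1.32753×10^11/1.5708×10^8) = 29.07 km/s.
On the transfer ellipse at r₁, vis-viva equation gives v_p = √[μ(2/r₁ − 1/a_t)] = 37.24 km/s.
First burn Δv₁ = |v_p − v₁| = 8.170 km/s.
Circular speed at r₂: v₂ = √(μ/r₂) = 13.5968 km/s.
Transfer-orbit speed at r₂: v_a = √[μ(2/r₂ − 1/a_t)] = 8.14642 km/s.
Second burn Δv₂ = |v₂ − v_a| = 5.450 km/s.
Total Δv = Δv₁ + Δv₂ = 13.62 km/s.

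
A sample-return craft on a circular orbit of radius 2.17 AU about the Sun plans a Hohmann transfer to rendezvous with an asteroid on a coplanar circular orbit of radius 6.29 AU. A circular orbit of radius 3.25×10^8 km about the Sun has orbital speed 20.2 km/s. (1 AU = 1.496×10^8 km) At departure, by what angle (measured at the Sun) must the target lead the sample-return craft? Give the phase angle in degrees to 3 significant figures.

From the circular-orbit relation v² = μ/r at r = 3.25×10^8 km: μ = v²r = (20.2)² × 3.25×10^8 = 1.32613×10^11 km³/s².
In km: r₁ = 2.17 × 1.496×10^8 = 3.24632×10^8 km; r₂ = 6.29 × 1.496×10^8 = 9.40984×10^8 km.
Semi-major axis of the transfer orbit: a_t = (3.24632×10^8 + 9.40984×10^8)/2 = 6.32808×10^8 km.
The half-period of the transfer ellipse is t = π√(a_t³/μ) = 1.37330×10^8 s.
Target angular speed ω₂ = √(μ/r₂³) = 1.26159×10^-8 rad/s.
Angle swept by the target during transfer: ω₂·t = 1.73254 rad = 99.27°.
The sample-return craft traverses 180° on the transfer ellipse, so the target must lead by 180° − 99.27° = 80.7°.

φ = 80.7°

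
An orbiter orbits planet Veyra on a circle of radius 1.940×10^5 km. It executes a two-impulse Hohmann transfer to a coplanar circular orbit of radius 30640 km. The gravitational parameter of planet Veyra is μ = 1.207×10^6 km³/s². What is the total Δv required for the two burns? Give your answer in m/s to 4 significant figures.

Transfer-ellipse semi-major axis a_t = (r₁ + r₂)/2 = (1.940×10^5 + 30640)/2 = 1.1232×10^5 km.
Circular speed at r₁: v₁ = √(μ/r₁) = √(1.207×10^6/1.940×10^5) = 2.49432 km/s.
Transfer-orbit speed at r₁ (vis-viva): v_a = √[μ(2/r₁ − 1/a_t)] = 1.30277 km/s.
First burn Δv₁ = |v_a − v₁| = 1.192 km/s.
Circular speed at r₂: v₂ = √(μ/r₂) = 6.2764 km/s.
Transfer-orbit speed at r₂: v_p = √[μ(2/r₂ − 1/a_t)] = 8.2486 km/s.
Second burn Δv₂ = |v₂ − v_p| = 1.972 km/s.
Δv = Δv₁ + Δv₂ = 1.192 + 1.972 = 3.164 km/s.

Δv = 3164 m/s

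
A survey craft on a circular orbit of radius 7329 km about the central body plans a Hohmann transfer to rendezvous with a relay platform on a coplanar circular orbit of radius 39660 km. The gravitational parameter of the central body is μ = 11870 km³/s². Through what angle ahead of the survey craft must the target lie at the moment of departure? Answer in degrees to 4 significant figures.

φ = 97.93°

The Hohmann ellipse has a_t = (r₁ + r₂)/2 = 23494.5 km.
The half-period of the transfer ellipse is t = π√(a_t³/μ) = 1.0384×10^5 s.
Target angular speed ω₂ = √(μ/r₂³) = 1.3794×10^-5 rad/s.
Angle swept by the target during transfer: ω₂·t = 1.4324 rad = 82.07°.
The survey craft traverses 180° on the transfer ellipse, so the target must lead by 180° − 82.07° = 97.93°.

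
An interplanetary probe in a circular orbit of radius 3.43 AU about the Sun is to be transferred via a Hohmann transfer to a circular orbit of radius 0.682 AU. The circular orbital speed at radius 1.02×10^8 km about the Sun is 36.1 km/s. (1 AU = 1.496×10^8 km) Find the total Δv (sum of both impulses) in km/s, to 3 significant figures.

From the circular-orbit relation v² = μ/r at r = 1.02×10^8 km: μ = v²r = (36.1)² × 1.02×10^8 = 1.32927×10^11 km³/s².
In km: r₁ = 3.43 × 1.496×10^8 = 5.13128×10^8 km; r₂ = 0.682 × 1.496×10^8 = 1.020272×10^8 km.
The Hohmann ellipse has a_t = (r₁ + r₂)/2 = 3.075776×10^8 km.
Circular speed at r₁: v₁ = √(μ/r₁) = √(1.32927×10^11/5.13128×10^8) = 16.0951 km/s.
On the transfer ellipse at r₁, vis-viva gives v_a = √[μ(2/r₁ − 1/a_t)] = 9.26990 km/s.
First burn Δv₁ = |v_a − v₁| = 6.8252 km/s.
Circular speed at r₂: v₂ = √(μ/r₂) = 36.095 km/s.
Transfer-orbit speed at r₂: v_p = √[μ(2/r₂ − 1/a_t)] = 46.621 km/s.
Second burn Δv₂ = |v₂ − v_p| = 10.526 km/s.
Total Δv = Δv₁ + Δv₂ = 17.35 km/s.

Δv = 17.4 km/s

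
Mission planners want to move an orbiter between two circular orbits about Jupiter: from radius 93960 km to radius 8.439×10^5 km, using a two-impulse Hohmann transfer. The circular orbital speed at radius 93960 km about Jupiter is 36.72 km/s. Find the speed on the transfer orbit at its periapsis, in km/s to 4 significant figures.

v = 49.26 km/s

From the circular-orbit relation v² = μ/r at r = 93960 km: μ = v²r = (36.72)² × 93960 = 1.26692×10^8 km³/s².
The Hohmann ellipse has a_t = (r₁ + r₂)/2 = 4.6893×10^5 km.
The periapsis of the transfer ellipse is at r = 93960 km.
Applying v² = μ(2/r − 1/a_t): v = 49.26 km/s.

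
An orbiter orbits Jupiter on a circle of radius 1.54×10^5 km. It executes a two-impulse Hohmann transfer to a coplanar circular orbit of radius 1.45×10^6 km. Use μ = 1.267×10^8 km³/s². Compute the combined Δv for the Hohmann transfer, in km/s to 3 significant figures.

The Hohmann ellipse has a_t = (r₁ + r₂)/2 = 8.020×10^5 km.
Circular speed at r₁: v₁ = √(μ/r₁) = √(1.267×10^8/1.540×10^5) = 28.683 km/s.
On the transfer ellipse at r₁, v² = μ(2/r − 1/a) gives v_p = √[μ(2/r₁ − 1/a_t)] = 38.568 km/s.
First burn Δv₁ = |v_p − v₁| = 9.885 km/s.
At r₂, v₂ = √(μ/r₂) = 9.348 km/s.
Transfer-orbit speed at r₂: v_a = √[μ(2/r₂ − 1/a_t)] = 4.096 km/s.
Second burn Δv₂ = |v₂ − v_a| = 5.252 km/s.
Total Δv = Δv₁ + Δv₂ = 15.14 km/s.

Δv = 15.1 km/s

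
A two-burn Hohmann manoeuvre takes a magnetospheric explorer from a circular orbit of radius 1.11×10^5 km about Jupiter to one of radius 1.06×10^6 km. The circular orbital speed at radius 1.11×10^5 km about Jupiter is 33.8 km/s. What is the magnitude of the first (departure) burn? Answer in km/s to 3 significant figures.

Δv₁ = 11.7 km/s

From the circular-orbit relation v² = μ/r at r = 1.11×10^5 km: μ = v²r = (33.8)² × 1.11×10^5 = 1.26811×10^8 km³/s².
Transfer-ellipse semi-major axis a_t = (r₁ + r₂)/2 = (1.110×10^5 + 1.060×10^6)/2 = 5.855×10^5 km.
On the circular orbit at r = 1.110×10^5 km, v_c = √(μ/r) = 33.80 km/s.
Transfer-orbit speed at the same r (vis-viva, a = a_t): v_t = √[μ(2/r − 1/a_t)] = 45.48 km/s.
Δv₁ = |v_t − v_c| = |45.48 − 33.80| = 11.68 km/s.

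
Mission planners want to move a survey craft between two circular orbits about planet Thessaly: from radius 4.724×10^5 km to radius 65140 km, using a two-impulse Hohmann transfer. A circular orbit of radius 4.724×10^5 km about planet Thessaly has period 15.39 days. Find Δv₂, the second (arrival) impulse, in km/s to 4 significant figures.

Δv₂ = 1.958 km/s

From Kepler's third law T² = 4π²r³/μ at r = 4.724×10^5 km, T = 15.39 days = 15.39 × 86400 s = 1.329696×10^6 s: μ = 4π²r³/T² = 2.35388×10^6 km³/s².
The Hohmann ellipse has a_t = (r₁ + r₂)/2 = 2.6877×10^5 km.
Circular speed at r = 65140 km: v_c = √(μ/r) = 6.0113 km/s.
Vis-viva on the transfer ellipse at r = 65140 km gives v_t = √[μ(2/r − 1/a_t)] = 7.9695 km/s.
Δv₂ = |v_t − v_c| = |7.9695 − 6.0113| = 1.958 km/s.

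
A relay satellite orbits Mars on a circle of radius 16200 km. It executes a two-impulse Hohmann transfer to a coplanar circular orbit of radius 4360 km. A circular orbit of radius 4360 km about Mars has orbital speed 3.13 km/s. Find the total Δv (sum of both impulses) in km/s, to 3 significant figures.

Δv = 1.37 km/s

From the circular-orbit relation v² = μ/r at r = 4360 km: μ = v²r = (3.13)² × 4360 = 42714.5 km³/s².
Semi-major axis of the transfer orbit: a_t = (16200 + 4360)/2 = 10280 km.
At r₁ the circular-orbit speed is v₁ = √(μ/r₁) = 1.6238 km/s.
Transfer-orbit speed at r₁ (vis-viva equation): v_a = √[μ(2/r₁ − 1/a_t)] = 1.0575 km/s.
First burn Δv₁ = |v_a − v₁| = 0.56630 km/s.
Circular speed at r₂: v₂ = √(μ/r₂) = 3.13000 km/s.
Transfer-orbit speed at r₂: v_p = √[μ(2/r₂ − 1/a_t)] = 3.92921 km/s.
Second burn Δv₂ = |v₂ − v_p| = 0.79921 km/s.
Δv = Δv₁ + Δv₂ = 0.56630 + 0.79921 = 1.366 km/s.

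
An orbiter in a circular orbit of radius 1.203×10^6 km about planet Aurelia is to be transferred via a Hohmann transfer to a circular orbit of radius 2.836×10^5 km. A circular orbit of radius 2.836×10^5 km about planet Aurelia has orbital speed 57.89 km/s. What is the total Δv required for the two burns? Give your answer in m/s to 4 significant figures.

From the circular-orbit relation v² = μ/r at r = 2.836×10^5 km: μ = v²r = (57.89)² × 2.836×10^5 = 9.50415×10^8 km³/s².
Semi-major axis of the transfer orbit: a_t = (1.203×10^6 + 2.836×10^5)/2 = 7.433×10^5 km.
At r₁ the circular-orbit speed is v₁ = √(μ/r₁) = 28.108 km/s.
Transfer-orbit speed at r₁ (vis-viva equation): v_a = √[μ(2/r₁ − 1/a_t)] = 17.362 km/s.
First burn Δv₁ = |v_a − v₁| = 10.746 km/s.
At r₂, v₂ = √(μ/r₂) = 57.890 km/s.
Transfer-orbit speed at r₂: v_p = √[μ(2/r₂ − 1/a_t)] = 73.647 km/s.
Second burn Δv₂ = |v₂ − v_p| = 15.757 km/s.
Total Δv = Δv₁ + Δv₂ = 26.50 km/s.

Δv = 26500 m/s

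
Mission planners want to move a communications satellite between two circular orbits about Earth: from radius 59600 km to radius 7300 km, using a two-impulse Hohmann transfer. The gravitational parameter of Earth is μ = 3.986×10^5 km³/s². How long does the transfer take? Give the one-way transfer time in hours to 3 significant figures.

t = 8.46 hours

Semi-major axis of the transfer orbit: a_t = (59600 + 7300)/2 = 33450 km.
Half the transfer-orbit period gives t = π√(a_t³/μ) = 30440 s.
Converting: 30440 s ÷ 3600 s/hour = 8.46 hours.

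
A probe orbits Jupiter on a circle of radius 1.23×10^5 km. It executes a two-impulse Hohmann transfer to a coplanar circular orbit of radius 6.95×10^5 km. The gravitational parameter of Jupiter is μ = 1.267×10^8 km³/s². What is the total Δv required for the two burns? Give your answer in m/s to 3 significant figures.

Semi-major axis of the transfer orbit: a_t = (1.230×10^5 + 6.950×10^5)/2 = 4.090×10^5 km.
Circular speed at r₁: v₁ = √(μ/r₁) = √(1.267×10^8/1.230×10^5) = 32.095 km/s.
On the transfer ellipse at r₁, v² = μ(2/r − 1/a) gives v_p = √[μ(2/r₁ − 1/a_t)] = 41.838 km/s.
First burn Δv₁ = |v_p − v₁| = 9.743 km/s.
At r₂, v₂ = √(μ/r₂) = 13.502 km/s.
Transfer-orbit speed at r₂: v_a = √[μ(2/r₂ − 1/a_t)] = 7.4043 km/s.
Second burn Δv₂ = |v₂ − v_a| = 6.098 km/s.
Total Δv = Δv₁ + Δv₂ = 15.84 km/s.

Δv = 15800 m/s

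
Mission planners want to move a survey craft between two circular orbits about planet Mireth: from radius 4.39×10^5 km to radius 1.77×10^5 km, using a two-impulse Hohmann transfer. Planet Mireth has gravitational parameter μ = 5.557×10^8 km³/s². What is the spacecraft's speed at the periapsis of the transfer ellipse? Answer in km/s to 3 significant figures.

Semi-major axis of the transfer orbit: a_t = (4.390×10^5 + 1.770×10^5)/2 = 3.080×10^5 km.
The periapsis of the transfer ellipse is at r = 1.770×10^5 km.
From the vis-viva equation, v = √[μ(2/r − 1/a_t)] = 66.89 km/s.

v = 66.9 km/s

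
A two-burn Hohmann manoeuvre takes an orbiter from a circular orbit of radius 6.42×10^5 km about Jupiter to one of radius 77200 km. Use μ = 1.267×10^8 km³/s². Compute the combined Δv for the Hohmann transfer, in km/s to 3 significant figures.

Δv = 21.2 km/s

Transfer-ellipse semi-major axis a_t = (r₁ + r₂)/2 = (6.420×10^5 + 77200)/2 = 3.596×10^5 km.
Circular speed at r₁: v₁ = √(μ/r₁) = √(1.267×10^8/6.420×10^5) = 14.048 km/s.
On the transfer ellipse at r₁, vis-viva gives v_a = √[μ(2/r₁ − 1/a_t)] = 6.5091 km/s.
First burn Δv₁ = |v_a − v₁| = 7.539 km/s.
At r₂, v₂ = √(μ/r₂) = 40.51 km/s.
Transfer-orbit speed at r₂: v_p = √[μ(2/r₂ − 1/a_t)] = 54.13 km/s.
Second burn Δv₂ = |v₂ − v_p| = 13.62 km/s.
Δv = Δv₁ + Δv₂ = 7.539 + 13.62 = 21.16 km/s.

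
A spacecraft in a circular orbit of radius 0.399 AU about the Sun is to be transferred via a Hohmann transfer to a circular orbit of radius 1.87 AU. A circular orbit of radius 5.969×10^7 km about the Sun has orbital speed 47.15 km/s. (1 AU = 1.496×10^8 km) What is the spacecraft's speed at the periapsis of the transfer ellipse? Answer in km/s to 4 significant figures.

v = 60.53 km/s

From the circular-orbit relation v² = μ/r at r = 5.969×10^7 km: μ = v²r = (47.15)² × 5.969×10^7 = 1.32698×10^11 km³/s².
In km: r₁ = 0.399 × 1.496×10^8 = 5.96904×10^7 km; r₂ = 1.87 × 1.496×10^8 = 2.79752×10^8 km.
Semi-major axis of the transfer orbit: a_t = (5.96904×10^7 + 2.79752×10^8)/2 = 1.697212×10^8 km.
At periapsis, r = 5.96904×10^7 km.
Applying v² = μ(2/r − 1/a_t): v = 60.53 km/s.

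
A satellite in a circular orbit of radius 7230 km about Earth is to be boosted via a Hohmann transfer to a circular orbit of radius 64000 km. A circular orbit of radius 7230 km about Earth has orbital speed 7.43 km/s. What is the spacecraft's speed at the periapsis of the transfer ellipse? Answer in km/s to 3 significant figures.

v = 9.96 km/s

From the circular-orbit relation v² = μ/r at r = 7230 km: μ = v²r = (7.43)² × 7230 = 3.99131×10^5 km³/s².
The Hohmann ellipse has a_t = (r₁ + r₂)/2 = 35615 km.
At periapsis, r = 7230 km.
Applying v² = μ(2/r − 1/a_t): v = 9.960 km/s.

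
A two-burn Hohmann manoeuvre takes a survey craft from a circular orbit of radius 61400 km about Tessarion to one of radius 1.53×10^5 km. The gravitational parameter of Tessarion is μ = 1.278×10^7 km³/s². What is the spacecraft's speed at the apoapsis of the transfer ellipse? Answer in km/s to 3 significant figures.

v = 6.92 km/s

The Hohmann ellipse has a_t = (r₁ + r₂)/2 = 1.072×10^5 km.
At apoapsis, r = 1.530×10^5 km.
Vis-viva: v = √[μ(2/r − 1/a_t)] = √[1.278×10^7 × (2/1.530×10^5 − 1/1.072×10^5)] = 6.917 km/s.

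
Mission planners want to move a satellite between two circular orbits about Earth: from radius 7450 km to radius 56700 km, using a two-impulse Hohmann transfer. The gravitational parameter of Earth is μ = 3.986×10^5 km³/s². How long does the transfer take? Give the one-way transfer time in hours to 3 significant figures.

Transfer-ellipse semi-major axis a_t = (r₁ + r₂)/2 = (7450 + 56700)/2 = 32075 km.
Half the transfer-orbit period gives t = π√(a_t³/μ) = 28580 s.
Converting: 28580 s ÷ 3600 s/hour = 7.94 hours.

t = 7.94 hours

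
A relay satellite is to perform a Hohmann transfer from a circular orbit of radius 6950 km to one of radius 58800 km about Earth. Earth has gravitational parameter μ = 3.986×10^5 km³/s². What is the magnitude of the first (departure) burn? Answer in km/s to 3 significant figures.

Transfer-ellipse semi-major axis a_t = (r₁ + r₂)/2 = (6950 + 58800)/2 = 32875 km.
Circular speed at r = 6950 km: v_c = √(μ/r) = 7.5731 km/s.
Transfer-orbit speed at the same r (vis-viva, a = a_t): v_t = √[μ(2/r − 1/a_t)] = 10.128 km/s.
Δv₁ = |v_t − v_c| = |10.128 − 7.5731| = 2.555 km/s.

Δv₁ = 2.56 km/s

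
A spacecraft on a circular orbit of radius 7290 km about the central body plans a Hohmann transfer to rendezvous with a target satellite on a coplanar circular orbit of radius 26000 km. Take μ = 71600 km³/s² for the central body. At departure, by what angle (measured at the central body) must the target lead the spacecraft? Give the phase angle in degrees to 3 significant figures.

The Hohmann ellipse has a_t = (r₁ + r₂)/2 = 16645 km.
Transfer time t = π√(a_t³/μ) = 25210 s.
Target angular speed ω₂ = √(μ/r₂³) = 6.383×10^-5 rad/s.
Angle swept by the target during transfer: ω₂·t = 1.6092 rad = 92.20°.
Arrival is 180° from departure on the ellipse, so φ = 180° − 92.20° = 87.8°.

φ = 87.8°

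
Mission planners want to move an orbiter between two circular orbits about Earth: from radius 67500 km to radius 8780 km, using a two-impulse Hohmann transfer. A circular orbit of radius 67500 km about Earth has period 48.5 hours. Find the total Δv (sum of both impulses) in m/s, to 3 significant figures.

From Kepler's third law T² = 4π²r³/μ at r = 67500 km, T = 48.5 hours = 48.5 × 3600 s = 1.746×10^5 s: μ = 4π²r³/T² = 3.98275×10^5 km³/s².
Semi-major axis of the transfer orbit: a_t = (67500 + 8780)/2 = 38140 km.
Circular speed at r₁: v₁ = √(μ/r₁) = √(3.98275×10^5/67500) = 2.4291 km/s.
On the transfer ellipse at r₁, vis-viva gives v_a = √[μ(2/r₁ − 1/a_t)] = 1.1655 km/s.
First burn Δv₁ = |v_a − v₁| = 1.2636 km/s.
Circular speed at r₂: v₂ = √(μ/r₂) = 6.7351 km/s.
Transfer-orbit speed at r₂: v_p = √[μ(2/r₂ − 1/a_t)] = 8.9599 km/s.
Second burn Δv₂ = |v₂ − v_p| = 2.2248 km/s.
Δv = Δv₁ + Δv₂ = 1.2636 + 2.2248 = 3.488 km/s.

Δv = 3490 m/s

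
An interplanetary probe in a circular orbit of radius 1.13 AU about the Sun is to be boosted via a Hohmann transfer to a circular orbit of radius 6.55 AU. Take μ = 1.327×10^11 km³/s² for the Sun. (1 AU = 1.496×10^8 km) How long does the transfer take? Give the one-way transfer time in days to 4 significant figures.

t = 1374 days

In km: r₁ = 1.13 × 1.496×10^8 = 1.69048×10^8 km; r₂ = 6.55 × 1.496×10^8 = 9.7988×10^8 km.
Transfer-ellipse semi-major axis a_t = (r₁ + r₂)/2 = (1.69048×10^8 + 9.7988×10^8)/2 = 5.74464×10^8 km.
Transfer time t = π√(a_t³/μ) = π√((5.74464×10^8)³ / 1.327×10^11) = 1.187×10^8 s.
Converting: 1.187×10^8 s ÷ 86400 s/day = 1374 days.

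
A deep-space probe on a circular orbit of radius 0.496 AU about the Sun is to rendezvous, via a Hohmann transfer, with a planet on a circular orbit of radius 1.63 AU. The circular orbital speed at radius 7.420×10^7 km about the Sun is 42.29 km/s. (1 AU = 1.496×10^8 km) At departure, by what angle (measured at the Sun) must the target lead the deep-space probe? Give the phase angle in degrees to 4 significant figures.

φ = 85.20°

From the circular-orbit relation v² = μ/r at r = 7.420×10^7 km: μ = v²r = (42.29)² × 7.420×10^7 = 1.32703×10^11 km³/s².
In km: r₁ = 0.496 × 1.496×10^8 = 7.42016×10^7 km; r₂ = 1.63 × 1.496×10^8 = 2.43848×10^8 km.
Transfer-ellipse semi-major axis a_t = (r₁ + r₂)/2 = (7.42016×10^7 + 2.43848×10^8)/2 = 1.590248×10^8 km.
Transfer time t = π√(a_t³/μ) = 1.7294×10^7 s.
The target's mean motion on its circular orbit is ω₂ = √(μ/r₂³) = 9.5667×10^-8 rad/s.
Angle swept by the target during transfer: ω₂·t = 1.6545 rad = 94.80°.
The deep-space probe traverses 180° on the transfer ellipse, so the target must lead by 180° − 94.80° = 85.20°.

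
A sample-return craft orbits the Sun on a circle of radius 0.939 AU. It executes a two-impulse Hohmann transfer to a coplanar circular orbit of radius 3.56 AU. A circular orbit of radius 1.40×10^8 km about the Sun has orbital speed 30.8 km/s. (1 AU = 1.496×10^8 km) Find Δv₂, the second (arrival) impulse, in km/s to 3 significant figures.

Δv₂ = 5.59 km/s

From the circular-orbit relation v² = μ/r at r = 1.40×10^8 km: μ = v²r = (30.8)² × 1.40×10^8 = 1.32810×10^11 km³/s².
In km: r₁ = 0.939 × 1.496×10^8 = 1.404744×10^8 km; r₂ = 3.56 × 1.496×10^8 = 5.32576×10^8 km.
Transfer-ellipse semi-major axis a_t = (r₁ + r₂)/2 = (1.404744×10^8 + 5.32576×10^8)/2 = 3.365252×10^8 km.
On the circular orbit at r = 5.32576×10^8 km, v_c = √(μ/r) = 15.792 km/s.
Transfer-orbit speed at the same r (vis-viva, a = a_t): v_t = √[μ(2/r − 1/a_t)] = 10.203 km/s.
Δv₂ = |v_t − v_c| = |10.203 − 15.792| = 5.589 km/s.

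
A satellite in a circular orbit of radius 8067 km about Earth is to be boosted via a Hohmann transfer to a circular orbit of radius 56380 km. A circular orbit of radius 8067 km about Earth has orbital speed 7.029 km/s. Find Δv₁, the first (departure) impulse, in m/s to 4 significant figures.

From the circular-orbit relation v² = μ/r at r = 8067 km: μ = v²r = (7.029)² × 8067 = 3.98565×10^5 km³/s².
Transfer-ellipse semi-major axis a_t = (r₁ + r₂)/2 = (8067 + 56380)/2 = 32223.5 km.
On the circular orbit at r = 8067 km, v_c = √(μ/r) = 7.029 km/s.
Vis-viva on the transfer ellipse at r = 8067 km gives v_t = √[μ(2/r − 1/a_t)] = 9.298 km/s.
Δv₁ = |v_t − v_c| = |9.298 − 7.029| = 2.269 km/s.

Δv₁ = 2269 m/s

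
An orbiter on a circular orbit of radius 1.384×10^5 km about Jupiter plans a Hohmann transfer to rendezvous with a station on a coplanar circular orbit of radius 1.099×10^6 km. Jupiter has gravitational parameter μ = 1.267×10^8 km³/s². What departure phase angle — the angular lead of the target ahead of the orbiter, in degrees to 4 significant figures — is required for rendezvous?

Transfer-ellipse semi-major axis a_t = (r₁ + r₂)/2 = (1.384×10^5 + 1.099×10^6)/2 = 6.187×10^5 km.
The half-period of the transfer ellipse is t = π√(a_t³/μ) = 1.358×10^5 s.
Target angular speed ω₂ = √(μ/r₂³) = 9.770×10^-6 rad/s.
Angle swept by the target during transfer: ω₂·t = 1.327 rad = 76.03°.
The orbiter traverses 180° on the transfer ellipse, so the target must lead by 180° − 76.03° = 104.0°.

φ = 104.0°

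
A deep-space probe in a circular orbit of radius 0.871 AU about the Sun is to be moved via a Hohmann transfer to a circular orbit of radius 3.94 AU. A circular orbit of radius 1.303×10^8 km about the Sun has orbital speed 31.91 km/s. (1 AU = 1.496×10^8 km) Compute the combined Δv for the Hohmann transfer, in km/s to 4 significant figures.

From the circular-orbit relation v² = μ/r at r = 1.303×10^8 km: μ = v²r = (31.91)² × 1.303×10^8 = 1.32678×10^11 km³/s².
In km: r₁ = 0.871 × 1.496×10^8 = 1.303016×10^8 km; r₂ = 3.94 × 1.496×10^8 = 5.89424×10^8 km.
The Hohmann ellipse has a_t = (r₁ + r₂)/2 = 3.598628×10^8 km.
Circular speed at r₁: v₁ = √(μ/r₁) = √(1.32678×10^11/1.303016×10^8) = 31.9098 km/s.
On the transfer ellipse at r₁, vis-viva equation gives v_p = √[μ(2/r₁ − 1/a_t)] = 40.8385 km/s.
First burn Δv₁ = |v_p − v₁| = 8.929 km/s.
At r₂, v₂ = √(μ/r₂) = 15.003 km/s.
Transfer-orbit speed at r₂: v_a = √[μ(2/r₂ − 1/a_t)] = 9.0280 km/s.
Second burn Δv₂ = |v₂ − v_a| = 5.975 km/s.
Δv = Δv₁ + Δv₂ = 8.929 + 5.975 = 14.90 km/s.

Δv = 14.90 km/s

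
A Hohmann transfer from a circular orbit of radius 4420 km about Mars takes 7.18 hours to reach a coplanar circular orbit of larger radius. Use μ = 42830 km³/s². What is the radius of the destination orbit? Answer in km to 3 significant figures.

r₂ = 24100 km

Transfer time t = 7.18 hours = 25848 s, and t = π√(a_t³/μ).
So a_t = (μ t²/π²)^(1/3) = (42830 × (25848)² / π²)^(1/3) = 14259 km.
Since a_t = (r₁ + r₂)/2, r₂ = 2a_t − r₁ = 2×14259 − 4420 = 24098 km.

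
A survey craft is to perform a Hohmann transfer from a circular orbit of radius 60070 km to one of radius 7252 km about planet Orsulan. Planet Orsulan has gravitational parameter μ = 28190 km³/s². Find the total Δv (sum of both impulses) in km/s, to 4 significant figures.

Δv = 1.029 km/s

The Hohmann ellipse has a_t = (r₁ + r₂)/2 = 33661 km.
At r₁ the circular-orbit speed is v₁ = √(μ/r₁) = 0.68504 km/s.
Transfer-orbit speed at r₁ (vis-viva equation): v_a = √[μ(2/r₁ − 1/a_t)] = 0.31797 km/s.
First burn Δv₁ = |v_a − v₁| = 0.3671 km/s.
Circular speed at r₂: v₂ = √(μ/r₂) = 1.9716 km/s.
Transfer-orbit speed at r₂: v_p = √[μ(2/r₂ − 1/a_t)] = 2.6338 km/s.
Second burn Δv₂ = |v₂ − v_p| = 0.6622 km/s.
Δv = Δv₁ + Δv₂ = 0.3671 + 0.6622 = 1.029 km/s.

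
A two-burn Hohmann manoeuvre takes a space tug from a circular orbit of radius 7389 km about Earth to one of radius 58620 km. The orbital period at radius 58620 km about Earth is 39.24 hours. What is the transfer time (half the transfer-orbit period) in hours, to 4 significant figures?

t = 8.289 hours

From Kepler's third law T² = 4π²r³/μ at r = 58620 km, T = 39.24 hours = 39.24 × 3600 s = 1.41264×10^5 s: μ = 4π²r³/T² = 3.98505×10^5 km³/s².
Semi-major axis of the transfer orbit: a_t = (7389 + 58620)/2 = 33004.5 km.
Transfer time t = π√(a_t³/μ) = π√((33004.5)³ / 3.98505×10^5) = 29840 s.
Converting: 29840 s ÷ 3600 s/hour = 8.289 hours.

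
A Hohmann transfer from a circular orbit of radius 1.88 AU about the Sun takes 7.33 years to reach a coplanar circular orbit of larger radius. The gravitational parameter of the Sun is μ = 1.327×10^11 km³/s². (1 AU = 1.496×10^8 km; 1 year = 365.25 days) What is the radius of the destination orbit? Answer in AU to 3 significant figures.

In km: r₁ = 1.88 × 1.496×10^8 = 2.81248×10^8 km.
Transfer time t = 7.33 years × 365.25 × 86400 s = 2.31317208×10^8 s, and t = π√(a_t³/μ).
So a_t = (μ t²/π²)^(1/3) = (1.327×10^11 × (2.31317208×10^8)² / π²)^(1/3) = 8.9604×10^8 km.
Since a_t = (r₁ + r₂)/2, r₂ = 2a_t − r₁ = 2×8.9604×10^8 − 2.81248×10^8 = 1.510832×10^9 km.
In AU: r₂ = 1.510832×10^9 / 1.496×10^8 = 10.1 AU.

r₂ = 10.1 AU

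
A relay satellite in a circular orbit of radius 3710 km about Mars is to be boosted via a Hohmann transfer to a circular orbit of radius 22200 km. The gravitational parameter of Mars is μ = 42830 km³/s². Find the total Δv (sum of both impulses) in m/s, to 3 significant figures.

Δv = 1700 m/s

Semi-major axis of the transfer orbit: a_t = (3710 + 22200)/2 = 12955 km.
Circular speed at r₁: v₁ = √(μ/r₁) = √(42830/3710) = 3.398 km/s.
On the transfer ellipse at r₁, vis-viva equation gives v_p = √[μ(2/r₁ − 1/a_t)] = 4.448 km/s.
First burn Δv₁ = |v_p − v₁| = 1.050 km/s.
At r₂, v₂ = √(μ/r₂) = 1.389 km/s.
Transfer-orbit speed at r₂: v_a = √[μ(2/r₂ − 1/a_t)] = 0.7433 km/s.
Second burn Δv₂ = |v₂ − v_a| = 0.6457 km/s.
Total Δv = Δv₁ + Δv₂ = 1.696 km/s.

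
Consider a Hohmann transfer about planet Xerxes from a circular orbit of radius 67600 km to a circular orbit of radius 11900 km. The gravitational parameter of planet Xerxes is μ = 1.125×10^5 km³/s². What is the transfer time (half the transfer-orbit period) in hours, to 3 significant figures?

Semi-major axis of the transfer orbit: a_t = (67600 + 11900)/2 = 39750 km.
Transfer time t = π√(a_t³/μ) = π√((39750)³ / 1.125×10^5) = 74230 s.
Converting: 74230 s ÷ 3600 s/hour = 20.6 hours.

t = 20.6 hours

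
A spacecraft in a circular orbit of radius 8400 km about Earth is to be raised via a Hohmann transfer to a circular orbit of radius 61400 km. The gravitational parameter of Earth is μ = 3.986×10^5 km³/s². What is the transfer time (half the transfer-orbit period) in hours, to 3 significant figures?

The Hohmann ellipse has a_t = (r₁ + r₂)/2 = 34900 km.
Half the transfer-orbit period gives t = π√(a_t³/μ) = 32440 s.
Converting: 32440 s ÷ 3600 s/hour = 9.01 hours.

t = 9.01 hours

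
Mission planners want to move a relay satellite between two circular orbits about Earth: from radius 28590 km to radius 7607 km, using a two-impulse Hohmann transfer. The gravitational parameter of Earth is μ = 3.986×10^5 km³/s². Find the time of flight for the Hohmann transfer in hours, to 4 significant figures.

Transfer-ellipse semi-major axis a_t = (r₁ + r₂)/2 = (28590 + 7607)/2 = 18098.5 km.
Transfer time t = π√(a_t³/μ) = π√((18098.5)³ / 3.986×10^5) = 12115.6 s.
Converting: 12115.6 s ÷ 3600 s/hour = 3.365 hours.

t = 3.365 hours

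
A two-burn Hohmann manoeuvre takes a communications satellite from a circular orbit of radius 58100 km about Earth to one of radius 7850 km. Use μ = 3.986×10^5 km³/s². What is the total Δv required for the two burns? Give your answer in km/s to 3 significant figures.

Δv = 3.67 km/s

Semi-major axis of the transfer orbit: a_t = (58100 + 7850)/2 = 32975 km.
At r₁ the circular-orbit speed is v₁ = √(μ/r₁) = 2.619 km/s.
Transfer-orbit speed at r₁ (vis-viva equation): v_a = √[μ(2/r₁ − 1/a_t)] = 1.278 km/s.
First burn Δv₁ = |v_a − v₁| = 1.341 km/s.
At r₂, v₂ = √(μ/r₂) = 7.126 km/s.
Transfer-orbit speed at r₂: v_p = √[μ(2/r₂ − 1/a_t)] = 9.459 km/s.
Second burn Δv₂ = |v₂ − v_p| = 2.333 km/s.
Total Δv = Δv₁ + Δv₂ = 3.674 km/s.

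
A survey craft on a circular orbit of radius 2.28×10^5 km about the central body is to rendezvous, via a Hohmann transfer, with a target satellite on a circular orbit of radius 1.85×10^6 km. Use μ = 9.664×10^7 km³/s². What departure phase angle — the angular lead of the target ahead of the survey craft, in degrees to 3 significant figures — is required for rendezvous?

Transfer-ellipse semi-major axis a_t = (r₁ + r₂)/2 = (2.280×10^5 + 1.850×10^6)/2 = 1.039×10^6 km.
The half-period of the transfer ellipse is t = π√(a_t³/μ) = 3.3845×10^5 s.
The target's mean motion on its circular orbit is ω₂ = √(μ/r₂³) = 3.9068×10^-6 rad/s.
Angle swept by the target during transfer: ω₂·t = 1.3223 rad = 75.76°.
The survey craft traverses 180° on the transfer ellipse, so the target must lead by 180° − 75.76° = 104°.

φ = 104°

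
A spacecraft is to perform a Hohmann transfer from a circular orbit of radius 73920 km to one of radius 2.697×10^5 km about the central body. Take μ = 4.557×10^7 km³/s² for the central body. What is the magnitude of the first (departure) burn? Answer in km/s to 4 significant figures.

Δv₁ = 6.279 km/s

Transfer-ellipse semi-major axis a_t = (r₁ + r₂)/2 = (73920 + 2.697×10^5)/2 = 1.7181×10^5 km.
On the circular orbit at r = 73920 km, v_c = √(μ/r) = 24.829 km/s.
Vis-viva on the transfer ellipse at r = 73920 km gives v_t = √[μ(2/r − 1/a_t)] = 31.108 km/s.
Δv₁ = |v_t − v_c| = |31.108 − 24.829| = 6.279 km/s.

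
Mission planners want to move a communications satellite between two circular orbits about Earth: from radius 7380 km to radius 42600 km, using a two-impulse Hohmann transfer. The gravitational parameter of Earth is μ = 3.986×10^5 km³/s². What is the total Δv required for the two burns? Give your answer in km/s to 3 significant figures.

Δv = 3.64 km/s

The Hohmann ellipse has a_t = (r₁ + r₂)/2 = 24990 km.
At r₁ the circular-orbit speed is v₁ = √(μ/r₁) = 7.349 km/s.
On the transfer ellipse at r₁, vis-viva gives v_p = √[μ(2/r₁ − 1/a_t)] = 9.595 km/s.
First burn Δv₁ = |v_p − v₁| = 2.246 km/s.
At r₂, v₂ = √(μ/r₂) = 3.059 km/s.
Transfer-orbit speed at r₂: v_a = √[μ(2/r₂ − 1/a_t)] = 1.662 km/s.
Second burn Δv₂ = |v₂ − v_a| = 1.397 km/s.
Δv = Δv₁ + Δv₂ = 2.246 + 1.397 = 3.643 km/s.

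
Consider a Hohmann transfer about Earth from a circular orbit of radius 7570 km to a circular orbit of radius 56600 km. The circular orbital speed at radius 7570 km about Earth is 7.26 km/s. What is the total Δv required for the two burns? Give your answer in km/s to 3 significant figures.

From the circular-orbit relation v² = μ/r at r = 7570 km: μ = v²r = (7.26)² × 7570 = 3.98997×10^5 km³/s².
Transfer-ellipse semi-major axis a_t = (r₁ + r₂)/2 = (7570 + 56600)/2 = 32085 km.
At r₁ the circular-orbit speed is v₁ = √(μ/r₁) = 7.260 km/s.
On the transfer ellipse at r₁, vis-viva equation gives v_p = √[μ(2/r₁ − 1/a_t)] = 9.643 km/s.
First burn Δv₁ = |v_p − v₁| = 2.383 km/s.
Circular speed at r₂: v₂ = √(μ/r₂) = 2.655 km/s.
Transfer-orbit speed at r₂: v_a = √[μ(2/r₂ − 1/a_t)] = 1.290 km/s.
Second burn Δv₂ = |v₂ − v_a| = 1.365 km/s.
Δv = Δv₁ + Δv₂ = 2.383 + 1.365 = 3.748 km/s.

Δv = 3.75 km/s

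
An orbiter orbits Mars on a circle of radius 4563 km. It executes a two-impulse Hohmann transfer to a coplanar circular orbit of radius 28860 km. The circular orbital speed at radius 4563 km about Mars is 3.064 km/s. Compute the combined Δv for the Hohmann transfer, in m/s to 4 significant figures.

From the circular-orbit relation v² = μ/r at r = 4563 km: μ = v²r = (3.064)² × 4563 = 42837.9 km³/s².
Semi-major axis of the transfer orbit: a_t = (4563 + 28860)/2 = 16711.5 km.
At r₁ the circular-orbit speed is v₁ = √(μ/r₁) = 3.0640 km/s.
On the transfer ellipse at r₁, vis-viva gives v_p = √[μ(2/r₁ − 1/a_t)] = 4.0265 km/s.
First burn Δv₁ = |v_p − v₁| = 0.9625 km/s.
Circular speed at r₂: v₂ = √(μ/r₂) = 1.2183 km/s.
Transfer-orbit speed at r₂: v_a = √[μ(2/r₂ − 1/a_t)] = 0.63662 km/s.
Second burn Δv₂ = |v₂ − v_a| = 0.5817 km/s.
Δv = Δv₁ + Δv₂ = 0.9625 + 0.5817 = 1.544 km/s.

Δv = 1544 m/s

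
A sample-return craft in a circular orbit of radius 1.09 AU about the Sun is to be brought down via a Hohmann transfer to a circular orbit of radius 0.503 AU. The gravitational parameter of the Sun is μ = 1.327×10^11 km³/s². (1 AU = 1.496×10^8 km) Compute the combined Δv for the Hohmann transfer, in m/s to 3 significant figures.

In km: r₁ = 1.09 × 1.496×10^8 = 1.63064×10^8 km; r₂ = 0.503 × 1.496×10^8 = 7.52488×10^7 km.
Transfer-ellipse semi-major axis a_t = (r₁ + r₂)/2 = (1.63064×10^8 + 7.52488×10^7)/2 = 1.191564×10^8 km.
At r₁ the circular-orbit speed is v₁ = √(μ/r₁) = 28.527 km/s.
On the transfer ellipse at r₁, vis-viva gives v_a = √[μ(2/r₁ − 1/a_t)] = 22.670 km/s.
First burn Δv₁ = |v_a − v₁| = 5.857 km/s.
At r₂, v₂ = √(μ/r₂) = 41.9938 km/s.
Transfer-orbit speed at r₂: v_p = √[μ(2/r₂ − 1/a_t)] = 49.1254 km/s.
Second burn Δv₂ = |v₂ − v_p| = 7.132 km/s.
Δv = Δv₁ + Δv₂ = 5.857 + 7.132 = 12.99 km/s.

Δv = 13000 m/s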